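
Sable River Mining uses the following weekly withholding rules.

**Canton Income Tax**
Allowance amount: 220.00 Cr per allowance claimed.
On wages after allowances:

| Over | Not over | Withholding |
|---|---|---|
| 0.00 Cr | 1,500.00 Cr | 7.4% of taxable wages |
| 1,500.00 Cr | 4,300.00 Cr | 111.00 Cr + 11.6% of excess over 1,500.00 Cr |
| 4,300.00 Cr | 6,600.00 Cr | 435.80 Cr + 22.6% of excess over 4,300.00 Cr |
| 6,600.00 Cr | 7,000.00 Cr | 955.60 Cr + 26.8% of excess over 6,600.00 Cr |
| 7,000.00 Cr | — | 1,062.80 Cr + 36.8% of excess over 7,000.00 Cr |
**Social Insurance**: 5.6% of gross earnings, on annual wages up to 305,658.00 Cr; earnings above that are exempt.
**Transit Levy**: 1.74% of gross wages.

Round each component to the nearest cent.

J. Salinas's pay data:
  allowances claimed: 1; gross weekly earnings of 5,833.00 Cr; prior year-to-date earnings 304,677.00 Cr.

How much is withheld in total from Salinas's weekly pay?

Canton Income Tax: taxable = 5,833.00 Cr − 1×220.00 Cr = 5,613.00 Cr
  435.80 Cr + 22.6% × (5,613.00 Cr − 4,300.00 Cr) = 435.80 Cr + 22.6% × 1,313.00 Cr = 732.54 Cr
Social Insurance: cap 305,658.00 Cr − YTD 304,677.00 Cr = 981.00 Cr subject; 5.6% × 981.00 Cr = 54.94 Cr
Transit Levy: 1.74% × 5,833.00 Cr = 101.49 Cr
Total: 732.54 Cr + 54.94 Cr + 101.49 Cr = 888.97 Cr

888.97 Cr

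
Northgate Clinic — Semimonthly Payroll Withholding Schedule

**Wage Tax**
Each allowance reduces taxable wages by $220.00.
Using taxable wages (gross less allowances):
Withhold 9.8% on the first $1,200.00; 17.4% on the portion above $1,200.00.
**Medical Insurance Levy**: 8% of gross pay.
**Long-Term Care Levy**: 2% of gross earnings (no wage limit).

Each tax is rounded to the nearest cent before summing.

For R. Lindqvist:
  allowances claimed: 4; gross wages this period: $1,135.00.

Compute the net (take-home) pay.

$996.51

Wage Tax: taxable = $1,135.00 − 4×$220.00 = $255.00
  9.8% × $255.00 = $24.99
Medical Insurance Levy: 8% × $1,135.00 = $90.80
Long-Term Care Levy: 2% × $1,135.00 = $22.70
Total withheld: $24.99 + $90.80 + $22.70 = $138.49
Net pay: $1,135.00 − $138.49 = $996.51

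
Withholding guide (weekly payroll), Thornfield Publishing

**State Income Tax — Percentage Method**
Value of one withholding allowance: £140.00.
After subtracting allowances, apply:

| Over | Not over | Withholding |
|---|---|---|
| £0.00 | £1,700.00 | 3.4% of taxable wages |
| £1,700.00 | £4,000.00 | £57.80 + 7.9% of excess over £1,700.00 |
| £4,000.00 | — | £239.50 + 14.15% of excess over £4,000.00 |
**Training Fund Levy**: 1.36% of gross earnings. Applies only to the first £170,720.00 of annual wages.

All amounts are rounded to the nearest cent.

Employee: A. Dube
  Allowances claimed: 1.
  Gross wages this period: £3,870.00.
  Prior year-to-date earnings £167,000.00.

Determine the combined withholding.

State Income Tax: taxable = £3,870.00 − 1×£140.00 = £3,730.00
  £57.80 + 7.9% × (£3,730.00 − £1,700.00) = £57.80 + 7.9% × £2,030.00 = £218.17
Training Fund Levy: cap £170,720.00 − YTD £167,000.00 = £3,720.00 subject; 1.36% × £3,720.00 = £50.59
Total: £218.17 + £50.59 = £268.76

£268.76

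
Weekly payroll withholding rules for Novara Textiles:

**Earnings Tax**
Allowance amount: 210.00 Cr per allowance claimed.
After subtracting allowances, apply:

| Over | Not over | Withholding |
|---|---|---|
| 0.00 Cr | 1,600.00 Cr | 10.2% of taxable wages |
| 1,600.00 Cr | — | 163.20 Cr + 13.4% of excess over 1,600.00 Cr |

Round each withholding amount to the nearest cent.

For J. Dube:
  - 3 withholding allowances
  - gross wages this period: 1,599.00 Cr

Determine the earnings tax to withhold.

Earnings Tax: taxable = 1,599.00 Cr − 3×210.00 Cr = 969.00 Cr
  10.2% × 969.00 Cr = 98.84 Cr

98.84 Cr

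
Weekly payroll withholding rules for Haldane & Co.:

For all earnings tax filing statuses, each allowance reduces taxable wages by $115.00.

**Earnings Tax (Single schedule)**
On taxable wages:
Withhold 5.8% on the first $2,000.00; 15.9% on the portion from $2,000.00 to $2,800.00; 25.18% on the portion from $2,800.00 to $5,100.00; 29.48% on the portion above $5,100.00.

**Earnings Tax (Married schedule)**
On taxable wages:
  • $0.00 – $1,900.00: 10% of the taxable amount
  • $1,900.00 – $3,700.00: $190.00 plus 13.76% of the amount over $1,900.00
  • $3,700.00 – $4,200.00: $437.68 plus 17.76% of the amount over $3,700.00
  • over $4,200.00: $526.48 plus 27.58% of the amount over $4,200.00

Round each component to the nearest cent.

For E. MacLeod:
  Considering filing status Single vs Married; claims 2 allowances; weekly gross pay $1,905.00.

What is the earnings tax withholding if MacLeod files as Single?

Earnings Tax (Single): taxable = $1,905.00 − 2×$115.00 = $1,675.00
  5.8% × $1,675.00 = $97.15

$97.15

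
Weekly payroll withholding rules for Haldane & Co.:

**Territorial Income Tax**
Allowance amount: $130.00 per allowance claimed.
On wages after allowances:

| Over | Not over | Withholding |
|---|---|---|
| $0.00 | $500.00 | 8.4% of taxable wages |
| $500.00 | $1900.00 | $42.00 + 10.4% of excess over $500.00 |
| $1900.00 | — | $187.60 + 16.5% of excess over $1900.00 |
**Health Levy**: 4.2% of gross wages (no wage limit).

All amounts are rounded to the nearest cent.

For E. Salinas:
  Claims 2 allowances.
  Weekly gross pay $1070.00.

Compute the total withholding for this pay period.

$119.18

Territorial Income Tax: taxable = $1070.00 − 2×$130.00 = $810.00
  $42.00 + 10.4% × ($810.00 − $500.00) = $42.00 + 10.4% × $310.00 = $74.24
Health Levy: 4.2% × $1070.00 = $44.94
Total: $74.24 + $44.94 = $119.18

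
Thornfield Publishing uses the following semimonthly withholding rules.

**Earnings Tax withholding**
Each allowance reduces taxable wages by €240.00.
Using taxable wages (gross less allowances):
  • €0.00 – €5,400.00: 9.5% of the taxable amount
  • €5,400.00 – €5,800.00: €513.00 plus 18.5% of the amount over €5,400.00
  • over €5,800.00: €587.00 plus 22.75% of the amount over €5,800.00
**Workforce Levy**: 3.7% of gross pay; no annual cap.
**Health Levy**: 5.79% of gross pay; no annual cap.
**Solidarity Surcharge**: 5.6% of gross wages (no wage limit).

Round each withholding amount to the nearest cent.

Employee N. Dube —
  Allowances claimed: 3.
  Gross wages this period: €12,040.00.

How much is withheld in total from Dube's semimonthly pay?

Earnings Tax: taxable = €12,040.00 − 3×€240.00 = €11,320.00
  €587.00 + 22.75% × (€11,320.00 − €5,800.00) = €587.00 + 22.75% × €5,520.00 = €1,842.80
Workforce Levy: 3.7% × €12,040.00 = €445.48
Health Levy: 5.79% × €12,040.00 = €697.12
Solidarity Surcharge: 5.6% × €12,040.00 = €674.24
Total: €1,842.80 + €445.48 + €697.12 + €674.24 = €3,659.64

€3,659.64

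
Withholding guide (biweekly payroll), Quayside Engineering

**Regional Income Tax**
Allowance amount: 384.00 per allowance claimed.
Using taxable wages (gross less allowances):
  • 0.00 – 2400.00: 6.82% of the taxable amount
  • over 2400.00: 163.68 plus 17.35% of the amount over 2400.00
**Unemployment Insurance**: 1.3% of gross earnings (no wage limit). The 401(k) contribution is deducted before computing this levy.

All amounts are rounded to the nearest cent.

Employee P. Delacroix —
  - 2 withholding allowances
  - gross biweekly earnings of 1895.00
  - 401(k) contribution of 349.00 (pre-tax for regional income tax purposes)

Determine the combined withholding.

Regional Income Tax: taxable = 1895.00 − 349.00 − 2×384.00 = 778.00
  6.82% × 778.00 = 53.06
Unemployment Insurance: 1.3% × 1546.00 = 20.10
Total: 53.06 + 20.10 = 73.16

73.16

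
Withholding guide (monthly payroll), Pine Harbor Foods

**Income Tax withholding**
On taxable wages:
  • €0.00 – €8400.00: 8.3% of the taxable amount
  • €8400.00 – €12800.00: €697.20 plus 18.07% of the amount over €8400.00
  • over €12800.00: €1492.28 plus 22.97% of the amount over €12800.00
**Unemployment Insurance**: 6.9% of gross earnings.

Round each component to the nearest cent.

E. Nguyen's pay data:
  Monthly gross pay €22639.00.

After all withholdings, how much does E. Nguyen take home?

Income Tax: taxable = €22639.00
  €1492.28 + 22.97% × (€22639.00 − €12800.00) = €1492.28 + 22.97% × €9839.00 = €3752.30
Unemployment Insurance: 6.9% × €22639.00 = €1562.09
Total withheld: €3752.30 + €1562.09 = €5314.39
Net pay: €22639.00 − €5314.39 = €17324.61

€17324.61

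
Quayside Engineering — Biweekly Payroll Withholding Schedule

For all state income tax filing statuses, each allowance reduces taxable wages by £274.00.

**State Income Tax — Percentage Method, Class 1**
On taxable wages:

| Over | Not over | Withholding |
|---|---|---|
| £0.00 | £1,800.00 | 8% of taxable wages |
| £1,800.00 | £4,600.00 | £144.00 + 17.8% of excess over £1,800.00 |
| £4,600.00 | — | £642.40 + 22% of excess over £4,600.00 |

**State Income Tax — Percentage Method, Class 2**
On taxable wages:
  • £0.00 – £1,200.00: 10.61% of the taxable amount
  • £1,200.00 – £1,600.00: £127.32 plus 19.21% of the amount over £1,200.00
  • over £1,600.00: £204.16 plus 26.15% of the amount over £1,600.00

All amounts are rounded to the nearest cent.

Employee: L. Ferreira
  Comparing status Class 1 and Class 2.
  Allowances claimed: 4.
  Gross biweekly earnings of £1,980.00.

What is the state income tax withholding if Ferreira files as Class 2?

State Income Tax (Class 2): taxable = £1,980.00 − 4×£274.00 = £884.00
  10.61% × £884.00 = £93.79

£93.79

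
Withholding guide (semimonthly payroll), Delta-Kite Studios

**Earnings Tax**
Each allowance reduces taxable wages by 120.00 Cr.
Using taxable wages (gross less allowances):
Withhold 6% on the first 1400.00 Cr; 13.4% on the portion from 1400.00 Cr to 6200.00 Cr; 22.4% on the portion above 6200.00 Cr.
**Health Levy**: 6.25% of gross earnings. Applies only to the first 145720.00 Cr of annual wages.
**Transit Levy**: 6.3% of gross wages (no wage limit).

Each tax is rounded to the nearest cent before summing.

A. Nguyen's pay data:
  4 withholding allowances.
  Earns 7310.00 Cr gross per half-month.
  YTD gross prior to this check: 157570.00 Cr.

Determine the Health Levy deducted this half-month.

Health Levy: YTD 157570.00 Cr ≥ cap 145720.00 Cr → 0.00 Cr

0.00 Cr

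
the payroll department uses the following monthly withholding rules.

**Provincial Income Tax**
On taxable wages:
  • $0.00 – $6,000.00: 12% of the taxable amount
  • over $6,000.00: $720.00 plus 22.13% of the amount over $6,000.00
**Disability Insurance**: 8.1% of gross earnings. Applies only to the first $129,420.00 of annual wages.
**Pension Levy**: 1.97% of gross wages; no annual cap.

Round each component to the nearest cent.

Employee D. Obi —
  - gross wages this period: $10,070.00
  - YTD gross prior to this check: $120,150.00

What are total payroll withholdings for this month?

Provincial Income Tax: taxable = $10,070.00
  $720.00 + 22.13% × ($10,070.00 − $6,000.00) = $720.00 + 22.13% × $4,070.00 = $1,620.69
Disability Insurance: cap $129,420.00 − YTD $120,150.00 = $9,270.00 subject; 8.1% × $9,270.00 = $750.87
Pension Levy: 1.97% × $10,070.00 = $198.38
Total: $1,620.69 + $750.87 + $198.38 = $2,569.94

$2,569.94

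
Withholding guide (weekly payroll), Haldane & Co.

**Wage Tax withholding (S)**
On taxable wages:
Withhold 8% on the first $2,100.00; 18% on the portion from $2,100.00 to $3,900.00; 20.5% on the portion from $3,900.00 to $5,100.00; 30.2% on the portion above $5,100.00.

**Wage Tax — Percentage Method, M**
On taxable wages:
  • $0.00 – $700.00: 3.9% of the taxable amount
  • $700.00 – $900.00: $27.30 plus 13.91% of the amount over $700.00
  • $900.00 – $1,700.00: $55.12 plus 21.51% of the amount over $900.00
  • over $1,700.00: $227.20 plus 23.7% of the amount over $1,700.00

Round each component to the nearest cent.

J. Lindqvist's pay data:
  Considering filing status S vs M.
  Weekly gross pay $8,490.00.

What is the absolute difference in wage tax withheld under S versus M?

Wage Tax (S): taxable = $8,490.00
  $738.00 + 30.2% × ($8,490.00 − $5,100.00) = $738.00 + 30.2% × $3,390.00 = $1,761.78
Wage Tax (M): taxable = $8,490.00
  $227.20 + 23.7% × ($8,490.00 − $1,700.00) = $227.20 + 23.7% × $6,790.00 = $1,836.43
Difference: |$1,761.78 − $1,836.43| = $74.65 (higher under M)

$74.65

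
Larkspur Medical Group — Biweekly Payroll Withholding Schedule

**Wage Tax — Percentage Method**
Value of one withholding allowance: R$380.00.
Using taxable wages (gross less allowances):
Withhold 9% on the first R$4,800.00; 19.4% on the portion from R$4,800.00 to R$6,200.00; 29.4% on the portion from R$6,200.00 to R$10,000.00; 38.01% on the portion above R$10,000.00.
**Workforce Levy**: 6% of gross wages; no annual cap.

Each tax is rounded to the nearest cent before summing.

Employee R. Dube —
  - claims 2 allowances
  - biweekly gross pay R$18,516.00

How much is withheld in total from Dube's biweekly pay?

Wage Tax: taxable = R$18,516.00 − 2×R$380.00 = R$17,756.00
  R$1,820.80 + 38.01% × (R$17,756.00 − R$10,000.00) = R$1,820.80 + 38.01% × R$7,756.00 = R$4,768.86
Workforce Levy: 6% × R$18,516.00 = R$1,110.96
Total: R$4,768.86 + R$1,110.96 = R$5,879.82

R$5,879.82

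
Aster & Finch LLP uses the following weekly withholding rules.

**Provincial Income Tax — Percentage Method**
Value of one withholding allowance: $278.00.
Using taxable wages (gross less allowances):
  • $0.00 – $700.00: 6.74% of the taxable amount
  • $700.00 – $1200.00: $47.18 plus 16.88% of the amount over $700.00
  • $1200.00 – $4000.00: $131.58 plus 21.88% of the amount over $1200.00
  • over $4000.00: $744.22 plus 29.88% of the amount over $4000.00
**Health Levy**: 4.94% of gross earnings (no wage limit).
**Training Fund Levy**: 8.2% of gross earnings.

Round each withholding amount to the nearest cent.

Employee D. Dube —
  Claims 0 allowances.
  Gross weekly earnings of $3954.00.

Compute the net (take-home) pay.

$2700.28

Provincial Income Tax: taxable = $3954.00
  $131.58 + 21.88% × ($3954.00 − $1200.00) = $131.58 + 21.88% × $2754.00 = $734.16
Health Levy: 4.94% × $3954.00 = $195.33
Training Fund Levy: 8.2% × $3954.00 = $324.23
Total withheld: $734.16 + $195.33 + $324.23 = $1253.72
Net pay: $3954.00 − $1253.72 = $2700.28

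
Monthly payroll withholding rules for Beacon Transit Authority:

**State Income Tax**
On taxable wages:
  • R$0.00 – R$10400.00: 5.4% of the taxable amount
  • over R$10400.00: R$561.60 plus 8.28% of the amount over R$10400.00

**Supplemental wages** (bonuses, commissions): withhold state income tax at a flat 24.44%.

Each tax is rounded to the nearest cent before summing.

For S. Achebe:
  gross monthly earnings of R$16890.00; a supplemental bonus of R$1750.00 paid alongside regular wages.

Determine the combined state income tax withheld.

R$1526.67

State Income Tax: taxable = R$16890.00
  R$561.60 + 8.28% × (R$16890.00 − R$10400.00) = R$561.60 + 8.28% × R$6490.00 = R$1098.97
Supplemental (24.44% flat on bonus): 24.44% × R$1750.00 = R$427.70
Total state income tax: R$1098.97 + R$427.70 = R$1526.67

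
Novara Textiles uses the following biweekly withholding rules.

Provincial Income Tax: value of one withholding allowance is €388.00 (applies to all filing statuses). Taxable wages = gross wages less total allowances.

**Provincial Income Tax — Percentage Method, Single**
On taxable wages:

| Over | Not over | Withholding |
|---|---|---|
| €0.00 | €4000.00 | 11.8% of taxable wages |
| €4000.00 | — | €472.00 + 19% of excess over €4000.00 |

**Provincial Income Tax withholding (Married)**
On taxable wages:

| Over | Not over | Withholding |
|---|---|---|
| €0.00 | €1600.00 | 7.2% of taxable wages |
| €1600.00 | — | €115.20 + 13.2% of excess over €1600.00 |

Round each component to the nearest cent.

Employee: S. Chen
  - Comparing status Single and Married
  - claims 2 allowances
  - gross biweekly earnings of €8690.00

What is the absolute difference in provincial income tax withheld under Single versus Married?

€267.01

Provincial Income Tax (Single): taxable = €8690.00 − 2×€388.00 = €7914.00
  €472.00 + 19% × (€7914.00 − €4000.00) = €472.00 + 19% × €3914.00 = €1215.66
Provincial Income Tax (Married): taxable = €8690.00 − 2×€388.00 = €7914.00
  €115.20 + 13.2% × (€7914.00 − €1600.00) = €115.20 + 13.2% × €6314.00 = €948.65
Difference: |€1215.66 − €948.65| = €267.01 (higher under Single)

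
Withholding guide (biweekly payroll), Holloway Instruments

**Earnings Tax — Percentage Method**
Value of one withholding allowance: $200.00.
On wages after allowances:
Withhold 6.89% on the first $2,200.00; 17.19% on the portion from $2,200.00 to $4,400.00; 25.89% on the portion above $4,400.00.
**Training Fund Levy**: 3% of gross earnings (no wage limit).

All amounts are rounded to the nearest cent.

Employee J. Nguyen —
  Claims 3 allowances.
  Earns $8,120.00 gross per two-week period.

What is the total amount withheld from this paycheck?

Earnings Tax: taxable = $8,120.00 − 3×$200.00 = $7,520.00
  $529.76 + 25.89% × ($7,520.00 − $4,400.00) = $529.76 + 25.89% × $3,120.00 = $1,337.53
Training Fund Levy: 3% × $8,120.00 = $243.60
Total: $1,337.53 + $243.60 = $1,581.13

$1,581.13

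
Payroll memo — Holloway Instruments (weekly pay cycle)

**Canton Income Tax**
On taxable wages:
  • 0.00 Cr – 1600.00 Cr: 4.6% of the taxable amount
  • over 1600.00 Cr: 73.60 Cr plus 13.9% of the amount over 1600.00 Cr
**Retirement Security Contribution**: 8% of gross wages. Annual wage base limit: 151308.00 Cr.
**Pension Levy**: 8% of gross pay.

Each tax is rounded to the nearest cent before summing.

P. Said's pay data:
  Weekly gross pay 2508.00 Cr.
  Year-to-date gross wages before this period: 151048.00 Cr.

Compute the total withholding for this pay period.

Canton Income Tax: taxable = 2508.00 Cr
  73.60 Cr + 13.9% × (2508.00 Cr − 1600.00 Cr) = 73.60 Cr + 13.9% × 908.00 Cr = 199.81 Cr
Retirement Security Contribution: cap 151308.00 Cr − YTD 151048.00 Cr = 260.00 Cr subject; 8% × 260.00 Cr = 20.80 Cr
Pension Levy: 8% × 2508.00 Cr = 200.64 Cr
Total: 199.81 Cr + 20.80 Cr + 200.64 Cr = 421.25 Cr

421.25 Cr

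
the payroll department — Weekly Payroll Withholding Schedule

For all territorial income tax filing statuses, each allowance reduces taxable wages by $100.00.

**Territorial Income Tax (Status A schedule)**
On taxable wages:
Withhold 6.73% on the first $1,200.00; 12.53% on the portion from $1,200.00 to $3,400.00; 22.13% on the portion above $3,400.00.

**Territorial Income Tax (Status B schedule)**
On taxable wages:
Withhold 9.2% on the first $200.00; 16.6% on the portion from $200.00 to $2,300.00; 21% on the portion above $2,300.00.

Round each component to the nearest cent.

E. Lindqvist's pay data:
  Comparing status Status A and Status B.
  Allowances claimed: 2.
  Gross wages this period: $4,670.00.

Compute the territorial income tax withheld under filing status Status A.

Territorial Income Tax (Status A): taxable = $4,670.00 − 2×$100.00 = $4,470.00
  $356.42 + 22.13% × ($4,470.00 − $3,400.00) = $356.42 + 22.13% × $1,070.00 = $593.21

$593.21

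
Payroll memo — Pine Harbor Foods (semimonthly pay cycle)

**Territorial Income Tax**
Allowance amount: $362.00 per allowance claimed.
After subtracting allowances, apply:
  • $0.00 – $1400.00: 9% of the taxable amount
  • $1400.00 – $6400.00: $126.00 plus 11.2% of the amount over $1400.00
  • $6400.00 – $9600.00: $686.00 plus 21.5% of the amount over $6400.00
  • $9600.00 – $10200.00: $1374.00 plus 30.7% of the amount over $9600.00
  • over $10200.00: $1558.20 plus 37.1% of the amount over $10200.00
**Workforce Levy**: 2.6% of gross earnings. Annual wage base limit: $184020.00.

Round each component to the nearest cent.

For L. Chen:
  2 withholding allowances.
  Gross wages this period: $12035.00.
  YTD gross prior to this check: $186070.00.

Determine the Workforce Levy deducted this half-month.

Workforce Levy: YTD $186070.00 ≥ cap $184020.00 → $0.00

$0.00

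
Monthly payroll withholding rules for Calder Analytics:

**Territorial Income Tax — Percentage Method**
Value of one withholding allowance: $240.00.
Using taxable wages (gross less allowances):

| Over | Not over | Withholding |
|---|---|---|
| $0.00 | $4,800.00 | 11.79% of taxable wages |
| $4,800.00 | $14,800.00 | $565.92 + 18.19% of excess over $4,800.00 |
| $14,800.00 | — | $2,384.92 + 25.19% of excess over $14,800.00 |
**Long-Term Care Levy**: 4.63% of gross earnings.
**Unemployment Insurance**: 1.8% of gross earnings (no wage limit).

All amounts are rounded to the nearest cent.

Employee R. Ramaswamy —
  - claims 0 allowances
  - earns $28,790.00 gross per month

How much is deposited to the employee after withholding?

$21,029.80

Territorial Income Tax: taxable = $28,790.00
  $2,384.92 + 25.19% × ($28,790.00 − $14,800.00) = $2,384.92 + 25.19% × $13,990.00 = $5,909.00
Long-Term Care Levy: 4.63% × $28,790.00 = $1,332.98
Unemployment Insurance: 1.8% × $28,790.00 = $518.22
Total withheld: $5,909.00 + $1,332.98 + $518.22 = $7,760.20
Net pay: $28,790.00 − $7,760.20 = $21,029.80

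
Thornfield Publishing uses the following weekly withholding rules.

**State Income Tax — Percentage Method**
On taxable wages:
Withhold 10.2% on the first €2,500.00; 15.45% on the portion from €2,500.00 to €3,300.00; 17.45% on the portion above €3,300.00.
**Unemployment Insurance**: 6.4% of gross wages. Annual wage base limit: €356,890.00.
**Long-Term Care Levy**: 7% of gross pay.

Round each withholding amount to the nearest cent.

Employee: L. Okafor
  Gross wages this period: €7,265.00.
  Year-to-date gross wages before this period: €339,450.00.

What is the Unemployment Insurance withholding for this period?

€464.96

Unemployment Insurance: 6.4% × €7,265.00 = €464.96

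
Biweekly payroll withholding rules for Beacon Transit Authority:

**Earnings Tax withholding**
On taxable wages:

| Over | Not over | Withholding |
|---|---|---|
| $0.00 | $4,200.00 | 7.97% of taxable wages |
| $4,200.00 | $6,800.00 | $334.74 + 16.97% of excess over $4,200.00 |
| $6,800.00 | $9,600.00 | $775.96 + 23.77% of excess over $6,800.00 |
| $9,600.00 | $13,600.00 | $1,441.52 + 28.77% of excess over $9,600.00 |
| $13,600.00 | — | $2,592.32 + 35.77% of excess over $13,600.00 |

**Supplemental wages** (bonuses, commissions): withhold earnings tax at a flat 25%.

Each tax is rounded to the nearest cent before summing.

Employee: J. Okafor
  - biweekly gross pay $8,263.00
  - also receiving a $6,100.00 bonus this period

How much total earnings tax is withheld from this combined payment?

Earnings Tax: taxable = $8,263.00
  $775.96 + 23.77% × ($8,263.00 − $6,800.00) = $775.96 + 23.77% × $1,463.00 = $1,123.72
Supplemental (25% flat on bonus): 25% × $6,100.00 = $1,525.00
Total earnings tax: $1,123.72 + $1,525.00 = $2,648.72

$2,648.72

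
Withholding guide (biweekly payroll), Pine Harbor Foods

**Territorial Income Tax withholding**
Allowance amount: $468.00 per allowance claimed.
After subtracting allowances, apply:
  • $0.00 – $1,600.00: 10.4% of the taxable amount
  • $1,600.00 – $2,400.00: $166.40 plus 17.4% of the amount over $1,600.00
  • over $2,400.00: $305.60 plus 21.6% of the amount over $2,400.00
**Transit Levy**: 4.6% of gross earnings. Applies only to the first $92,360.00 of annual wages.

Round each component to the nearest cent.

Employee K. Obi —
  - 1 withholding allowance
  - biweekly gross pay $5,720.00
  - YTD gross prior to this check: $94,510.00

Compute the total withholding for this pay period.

$921.63

Territorial Income Tax: taxable = $5,720.00 − 1×$468.00 = $5,252.00
  $305.60 + 21.6% × ($5,252.00 − $2,400.00) = $305.60 + 21.6% × $2,852.00 = $921.63
Transit Levy: YTD $94,510.00 ≥ cap $92,360.00 → $0.00
Total: $921.63 + $0.00 = $921.63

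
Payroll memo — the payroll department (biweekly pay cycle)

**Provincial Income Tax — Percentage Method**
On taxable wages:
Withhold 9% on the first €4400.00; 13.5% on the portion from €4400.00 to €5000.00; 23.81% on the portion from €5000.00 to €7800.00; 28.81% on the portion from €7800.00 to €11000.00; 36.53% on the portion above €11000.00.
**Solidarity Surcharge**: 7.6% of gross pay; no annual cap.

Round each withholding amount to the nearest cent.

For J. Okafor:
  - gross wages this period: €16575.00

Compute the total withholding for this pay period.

Provincial Income Tax: taxable = €16575.00
  €2065.60 + 36.53% × (€16575.00 − €11000.00) = €2065.60 + 36.53% × €5575.00 = €4102.15
Solidarity Surcharge: 7.6% × €16575.00 = €1259.70
Total: €4102.15 + €1259.70 = €5361.85

€5361.85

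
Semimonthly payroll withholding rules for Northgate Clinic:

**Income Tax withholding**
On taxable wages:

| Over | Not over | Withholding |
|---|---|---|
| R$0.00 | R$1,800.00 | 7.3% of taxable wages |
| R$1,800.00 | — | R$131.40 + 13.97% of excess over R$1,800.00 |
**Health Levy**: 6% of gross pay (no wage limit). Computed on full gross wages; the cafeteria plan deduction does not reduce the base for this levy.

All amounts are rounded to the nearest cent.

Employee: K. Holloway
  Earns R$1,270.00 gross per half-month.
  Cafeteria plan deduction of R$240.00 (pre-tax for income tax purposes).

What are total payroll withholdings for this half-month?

R$151.39

Income Tax: taxable = R$1,270.00 − R$240.00 = R$1,030.00
  7.3% × R$1,030.00 = R$75.19
Health Levy: 6% × R$1,270.00 = R$76.20
Total: R$75.19 + R$76.20 = R$151.39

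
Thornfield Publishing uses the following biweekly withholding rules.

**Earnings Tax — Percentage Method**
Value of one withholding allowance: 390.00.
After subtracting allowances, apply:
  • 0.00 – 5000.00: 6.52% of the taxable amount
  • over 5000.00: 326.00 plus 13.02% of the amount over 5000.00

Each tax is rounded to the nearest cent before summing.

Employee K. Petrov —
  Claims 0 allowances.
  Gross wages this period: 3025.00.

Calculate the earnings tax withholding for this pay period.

197.23

Earnings Tax: taxable = 3025.00
  6.52% × 3025.00 = 197.23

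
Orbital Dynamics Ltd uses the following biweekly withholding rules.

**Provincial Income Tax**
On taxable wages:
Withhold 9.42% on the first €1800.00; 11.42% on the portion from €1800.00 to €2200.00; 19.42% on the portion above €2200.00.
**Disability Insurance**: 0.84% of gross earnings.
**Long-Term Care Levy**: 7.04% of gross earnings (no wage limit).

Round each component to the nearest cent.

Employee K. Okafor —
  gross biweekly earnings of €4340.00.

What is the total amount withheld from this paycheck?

€972.83

Provincial Income Tax: taxable = €4340.00
  €215.24 + 19.42% × (€4340.00 − €2200.00) = €215.24 + 19.42% × €2140.00 = €630.83
Disability Insurance: 0.84% × €4340.00 = €36.46
Long-Term Care Levy: 7.04% × €4340.00 = €305.54
Total: €630.83 + €36.46 + €305.54 = €972.83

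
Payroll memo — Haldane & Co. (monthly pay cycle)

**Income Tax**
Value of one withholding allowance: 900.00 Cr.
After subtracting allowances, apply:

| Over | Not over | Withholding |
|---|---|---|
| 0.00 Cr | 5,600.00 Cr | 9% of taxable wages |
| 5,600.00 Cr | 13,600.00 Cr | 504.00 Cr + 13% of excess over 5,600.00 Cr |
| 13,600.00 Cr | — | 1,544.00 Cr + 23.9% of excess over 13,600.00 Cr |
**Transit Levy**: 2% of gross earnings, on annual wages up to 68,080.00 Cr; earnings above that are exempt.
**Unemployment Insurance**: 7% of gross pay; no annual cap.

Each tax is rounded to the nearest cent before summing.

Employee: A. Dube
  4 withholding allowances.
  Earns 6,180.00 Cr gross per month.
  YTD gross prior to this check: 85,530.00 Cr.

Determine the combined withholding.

664.80 Cr

Income Tax: taxable = 6,180.00 Cr − 4×900.00 Cr = 2,580.00 Cr
  9% × 2,580.00 Cr = 232.20 Cr
Transit Levy: YTD 85,530.00 Cr ≥ cap 68,080.00 Cr → 0.00 Cr
Unemployment Insurance: 7% × 6,180.00 Cr = 432.60 Cr
Total: 232.20 Cr + 0.00 Cr + 432.60 Cr = 664.80 Cr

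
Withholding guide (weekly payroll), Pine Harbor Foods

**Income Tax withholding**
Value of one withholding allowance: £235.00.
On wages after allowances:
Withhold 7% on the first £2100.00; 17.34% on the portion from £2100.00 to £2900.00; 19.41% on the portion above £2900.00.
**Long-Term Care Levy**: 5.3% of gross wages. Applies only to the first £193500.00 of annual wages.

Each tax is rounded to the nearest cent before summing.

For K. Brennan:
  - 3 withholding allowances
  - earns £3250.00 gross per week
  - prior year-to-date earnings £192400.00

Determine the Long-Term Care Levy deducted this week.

£58.30

Long-Term Care Levy: cap £193500.00 − YTD £192400.00 = £1100.00 subject; 5.3% × £1100.00 = £58.30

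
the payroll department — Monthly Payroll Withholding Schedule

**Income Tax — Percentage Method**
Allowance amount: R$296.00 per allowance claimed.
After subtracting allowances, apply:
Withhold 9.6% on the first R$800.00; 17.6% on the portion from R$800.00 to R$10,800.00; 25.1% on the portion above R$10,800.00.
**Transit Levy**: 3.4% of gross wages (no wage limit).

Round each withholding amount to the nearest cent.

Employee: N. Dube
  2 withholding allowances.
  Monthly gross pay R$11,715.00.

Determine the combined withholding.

Income Tax: taxable = R$11,715.00 − 2×R$296.00 = R$11,123.00
  R$1,836.80 + 25.1% × (R$11,123.00 − R$10,800.00) = R$1,836.80 + 25.1% × R$323.00 = R$1,917.87
Transit Levy: 3.4% × R$11,715.00 = R$398.31
Total: R$1,917.87 + R$398.31 = R$2,316.18

R$2,316.18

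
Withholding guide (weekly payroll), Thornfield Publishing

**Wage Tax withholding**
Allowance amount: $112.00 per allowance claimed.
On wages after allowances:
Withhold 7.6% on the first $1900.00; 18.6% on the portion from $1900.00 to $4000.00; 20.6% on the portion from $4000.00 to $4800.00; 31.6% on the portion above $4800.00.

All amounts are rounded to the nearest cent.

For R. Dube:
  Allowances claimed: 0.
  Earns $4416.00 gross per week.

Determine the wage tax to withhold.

Wage Tax: taxable = $4416.00
  $535.00 + 20.6% × ($4416.00 − $4000.00) = $535.00 + 20.6% × $416.00 = $620.70

$620.70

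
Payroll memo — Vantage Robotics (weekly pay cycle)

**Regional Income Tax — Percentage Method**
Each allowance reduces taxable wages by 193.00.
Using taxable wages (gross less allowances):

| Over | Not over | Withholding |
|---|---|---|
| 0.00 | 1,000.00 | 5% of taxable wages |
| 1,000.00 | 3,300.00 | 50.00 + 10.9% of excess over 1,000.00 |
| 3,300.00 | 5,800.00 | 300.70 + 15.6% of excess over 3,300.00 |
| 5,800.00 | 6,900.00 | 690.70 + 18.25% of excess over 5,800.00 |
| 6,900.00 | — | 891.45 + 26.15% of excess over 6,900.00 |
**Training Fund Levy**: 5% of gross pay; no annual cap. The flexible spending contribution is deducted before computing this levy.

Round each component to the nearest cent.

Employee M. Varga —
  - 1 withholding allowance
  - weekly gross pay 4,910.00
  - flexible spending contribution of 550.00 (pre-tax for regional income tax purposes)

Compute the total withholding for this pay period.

653.95

Regional Income Tax: taxable = 4,910.00 − 550.00 − 1×193.00 = 4,167.00
  300.70 + 15.6% × (4,167.00 − 3,300.00) = 300.70 + 15.6% × 867.00 = 435.95
Training Fund Levy: 5% × 4,360.00 = 218.00
Total: 435.95 + 218.00 = 653.95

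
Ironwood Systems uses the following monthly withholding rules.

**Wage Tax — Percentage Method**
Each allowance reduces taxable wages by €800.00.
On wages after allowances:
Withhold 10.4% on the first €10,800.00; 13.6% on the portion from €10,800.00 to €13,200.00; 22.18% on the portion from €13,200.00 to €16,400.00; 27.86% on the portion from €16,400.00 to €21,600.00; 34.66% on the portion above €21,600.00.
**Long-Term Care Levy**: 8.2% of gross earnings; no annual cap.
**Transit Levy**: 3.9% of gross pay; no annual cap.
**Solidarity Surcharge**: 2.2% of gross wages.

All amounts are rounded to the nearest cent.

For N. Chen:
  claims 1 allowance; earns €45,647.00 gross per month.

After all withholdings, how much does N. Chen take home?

€27,454.00

Wage Tax: taxable = €45,647.00 − 1×€800.00 = €44,847.00
  €3,608.08 + 34.66% × (€44,847.00 − €21,600.00) = €3,608.08 + 34.66% × €23,247.00 = €11,665.49
Long-Term Care Levy: 8.2% × €45,647.00 = €3,743.05
Transit Levy: 3.9% × €45,647.00 = €1,780.23
Solidarity Surcharge: 2.2% × €45,647.00 = €1,004.23
Total withheld: €11,665.49 + €3,743.05 + €1,780.23 + €1,004.23 = €18,193.00
Net pay: €45,647.00 − €18,193.00 = €27,454.00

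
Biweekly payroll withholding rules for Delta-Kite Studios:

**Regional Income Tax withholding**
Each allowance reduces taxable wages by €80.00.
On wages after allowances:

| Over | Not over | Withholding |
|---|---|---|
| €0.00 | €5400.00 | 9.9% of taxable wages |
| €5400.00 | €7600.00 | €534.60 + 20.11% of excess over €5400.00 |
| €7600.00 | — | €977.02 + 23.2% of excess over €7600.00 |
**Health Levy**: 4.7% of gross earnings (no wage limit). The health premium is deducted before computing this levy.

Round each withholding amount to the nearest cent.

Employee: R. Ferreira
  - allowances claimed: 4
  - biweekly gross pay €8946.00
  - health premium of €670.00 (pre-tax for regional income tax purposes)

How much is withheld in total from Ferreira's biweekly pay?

Regional Income Tax: taxable = €8946.00 − €670.00 − 4×€80.00 = €7956.00
  €977.02 + 23.2% × (€7956.00 − €7600.00) = €977.02 + 23.2% × €356.00 = €1059.61
Health Levy: 4.7% × €8276.00 = €388.97
Total: €1059.61 + €388.97 = €1448.58

€1448.58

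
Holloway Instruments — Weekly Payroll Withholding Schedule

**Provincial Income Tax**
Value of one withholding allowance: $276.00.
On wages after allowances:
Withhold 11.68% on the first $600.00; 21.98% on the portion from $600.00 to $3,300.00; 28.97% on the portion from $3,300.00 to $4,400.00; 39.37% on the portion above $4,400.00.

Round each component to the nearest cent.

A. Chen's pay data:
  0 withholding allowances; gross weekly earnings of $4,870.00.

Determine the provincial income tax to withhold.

Provincial Income Tax: taxable = $4,870.00
  $982.21 + 39.37% × ($4,870.00 − $4,400.00) = $982.21 + 39.37% × $470.00 = $1,167.25

$1,167.25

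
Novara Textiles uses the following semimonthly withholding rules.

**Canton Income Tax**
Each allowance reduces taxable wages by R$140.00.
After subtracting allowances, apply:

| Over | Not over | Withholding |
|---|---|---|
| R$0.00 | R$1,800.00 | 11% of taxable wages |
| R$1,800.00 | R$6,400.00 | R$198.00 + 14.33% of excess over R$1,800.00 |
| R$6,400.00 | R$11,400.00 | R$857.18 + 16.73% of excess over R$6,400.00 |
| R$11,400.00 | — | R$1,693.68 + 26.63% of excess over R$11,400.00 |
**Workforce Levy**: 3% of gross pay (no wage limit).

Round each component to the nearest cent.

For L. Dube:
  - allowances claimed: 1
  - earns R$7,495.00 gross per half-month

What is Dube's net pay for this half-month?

R$6,253.20

Canton Income Tax: taxable = R$7,495.00 − 1×R$140.00 = R$7,355.00
  R$857.18 + 16.73% × (R$7,355.00 − R$6,400.00) = R$857.18 + 16.73% × R$955.00 = R$1,016.95
Workforce Levy: 3% × R$7,495.00 = R$224.85
Total withheld: R$1,016.95 + R$224.85 = R$1,241.80
Net pay: R$7,495.00 − R$1,241.80 = R$6,253.20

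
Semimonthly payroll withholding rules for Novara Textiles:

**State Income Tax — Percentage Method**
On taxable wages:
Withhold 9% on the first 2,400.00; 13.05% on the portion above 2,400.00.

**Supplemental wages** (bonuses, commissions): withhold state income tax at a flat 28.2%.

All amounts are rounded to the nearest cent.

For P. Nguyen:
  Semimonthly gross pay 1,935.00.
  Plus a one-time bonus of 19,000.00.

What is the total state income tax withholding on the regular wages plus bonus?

5,532.15

State Income Tax: taxable = 1,935.00
  9% × 1,935.00 = 174.15
Supplemental (28.2% flat on bonus): 28.2% × 19,000.00 = 5,358.00
Total state income tax: 174.15 + 5,358.00 = 5,532.15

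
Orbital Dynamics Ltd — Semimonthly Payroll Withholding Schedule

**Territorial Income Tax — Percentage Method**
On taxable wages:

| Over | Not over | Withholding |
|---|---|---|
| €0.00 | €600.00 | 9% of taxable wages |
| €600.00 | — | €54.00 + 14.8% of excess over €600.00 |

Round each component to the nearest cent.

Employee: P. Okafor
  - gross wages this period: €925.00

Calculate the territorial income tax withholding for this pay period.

Territorial Income Tax: taxable = €925.00
  €54.00 + 14.8% × (€925.00 − €600.00) = €54.00 + 14.8% × €325.00 = €102.10

€102.10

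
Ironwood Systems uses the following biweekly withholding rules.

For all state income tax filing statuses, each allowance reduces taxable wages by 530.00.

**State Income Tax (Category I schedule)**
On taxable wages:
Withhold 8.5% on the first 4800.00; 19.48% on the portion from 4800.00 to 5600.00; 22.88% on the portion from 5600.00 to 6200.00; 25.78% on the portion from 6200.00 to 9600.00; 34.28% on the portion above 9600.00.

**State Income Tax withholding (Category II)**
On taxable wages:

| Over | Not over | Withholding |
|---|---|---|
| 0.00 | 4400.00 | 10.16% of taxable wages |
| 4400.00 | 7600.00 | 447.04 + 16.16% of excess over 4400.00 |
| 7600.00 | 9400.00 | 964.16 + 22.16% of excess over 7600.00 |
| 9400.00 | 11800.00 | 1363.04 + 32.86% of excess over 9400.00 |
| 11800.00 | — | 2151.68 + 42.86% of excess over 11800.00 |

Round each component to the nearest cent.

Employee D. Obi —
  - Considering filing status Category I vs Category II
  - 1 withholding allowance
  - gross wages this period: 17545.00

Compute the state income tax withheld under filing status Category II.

4386.83

State Income Tax (Category II): taxable = 17545.00 − 1×530.00 = 17015.00
  2151.68 + 42.86% × (17015.00 − 11800.00) = 2151.68 + 42.86% × 5215.00 = 4386.83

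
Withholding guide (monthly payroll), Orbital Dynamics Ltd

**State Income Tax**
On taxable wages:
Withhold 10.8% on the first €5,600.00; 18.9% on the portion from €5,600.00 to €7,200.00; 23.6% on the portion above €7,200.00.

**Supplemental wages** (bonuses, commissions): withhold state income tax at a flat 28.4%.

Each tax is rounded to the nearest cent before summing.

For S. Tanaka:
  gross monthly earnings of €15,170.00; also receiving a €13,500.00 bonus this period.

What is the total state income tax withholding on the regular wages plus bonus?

€6,622.12

State Income Tax: taxable = €15,170.00
  €907.20 + 23.6% × (€15,170.00 − €7,200.00) = €907.20 + 23.6% × €7,970.00 = €2,788.12
Supplemental (28.4% flat on bonus): 28.4% × €13,500.00 = €3,834.00
Total state income tax: €2,788.12 + €3,834.00 = €6,622.12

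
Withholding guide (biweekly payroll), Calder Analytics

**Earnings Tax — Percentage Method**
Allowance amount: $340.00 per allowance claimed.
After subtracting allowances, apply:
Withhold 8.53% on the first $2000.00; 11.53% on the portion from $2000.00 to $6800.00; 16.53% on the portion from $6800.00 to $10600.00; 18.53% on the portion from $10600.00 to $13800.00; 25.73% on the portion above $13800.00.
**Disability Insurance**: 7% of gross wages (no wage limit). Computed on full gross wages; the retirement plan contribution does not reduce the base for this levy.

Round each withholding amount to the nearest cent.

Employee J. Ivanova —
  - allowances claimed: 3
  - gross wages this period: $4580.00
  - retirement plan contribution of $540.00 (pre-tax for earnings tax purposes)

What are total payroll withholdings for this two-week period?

$608.81

Earnings Tax: taxable = $4580.00 − $540.00 − 3×$340.00 = $3020.00
  $170.60 + 11.53% × ($3020.00 − $2000.00) = $170.60 + 11.53% × $1020.00 = $288.21
Disability Insurance: 7% × $4580.00 = $320.60
Total: $288.21 + $320.60 = $608.81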